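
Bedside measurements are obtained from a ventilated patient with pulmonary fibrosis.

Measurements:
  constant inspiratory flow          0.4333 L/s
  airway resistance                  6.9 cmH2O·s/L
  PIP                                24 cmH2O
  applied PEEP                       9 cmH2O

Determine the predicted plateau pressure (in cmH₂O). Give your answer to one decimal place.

Pplat = PIP − Raw × flow = 24 − 6.9 × 0.4333 = 24 − 2.99 = 21.01 cmH2O.

21.0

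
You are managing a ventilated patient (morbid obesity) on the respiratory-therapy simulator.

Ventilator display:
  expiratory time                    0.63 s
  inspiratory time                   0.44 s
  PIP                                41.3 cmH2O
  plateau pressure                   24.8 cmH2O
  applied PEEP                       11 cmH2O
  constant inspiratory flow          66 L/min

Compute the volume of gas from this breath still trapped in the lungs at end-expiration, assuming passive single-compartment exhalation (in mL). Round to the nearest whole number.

146

Flow: 66 L/min ÷ 60 = 1.1 L/s.
Vt = flow × Ti = 1.1 L/s × 0.44 s × 1000 mL/L = 484.0 mL.
R = (PIP − Pplat)/V̇ = (41.3 − 24.8) / 1.1 = 16.5/1.1 = 15.0 cmH2O·s/L.
C = Vt/(Pplat − PEEP) = 484.0 / (24.8 − 11) = 484.0/13.8 = 35.072 mL/cmH2O.
τ = R × C = 15.0 × 0.03507 L/cmH2O = 0.5261 s.
Fraction remaining = e^(−Te/τ) = e^(−0.63/0.5261) = 0.302.
Trapped volume = 484.0 × 0.302 = 146.17 mL.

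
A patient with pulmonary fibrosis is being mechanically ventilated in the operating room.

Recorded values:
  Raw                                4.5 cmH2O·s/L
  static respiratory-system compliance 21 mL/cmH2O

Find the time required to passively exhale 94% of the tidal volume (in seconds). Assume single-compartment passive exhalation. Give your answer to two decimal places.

0.27

τ = R × C = 4.5 × 21 mL/cmH2O = 4.5 × 0.021 L/cmH2O = 0.0945 s.
Exhaled fraction f = 1 − e^(−t/τ) → t = −τ·ln(1 − f) = −0.0945·ln(0.06) = 0.2659 s.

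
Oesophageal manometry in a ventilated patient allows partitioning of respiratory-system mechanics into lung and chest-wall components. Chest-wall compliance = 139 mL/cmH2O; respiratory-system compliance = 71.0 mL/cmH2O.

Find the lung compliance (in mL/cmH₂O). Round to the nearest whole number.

1/CL = 1/Crs − 1/Ccw.
1/CL = 1/71.0 − 1/139 = 0.00689.
CL = 145.14 mL/cmH2O.

145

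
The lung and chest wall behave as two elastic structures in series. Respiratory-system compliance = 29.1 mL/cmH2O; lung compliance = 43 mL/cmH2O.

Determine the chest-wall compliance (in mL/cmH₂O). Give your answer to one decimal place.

1/Ccw = 1/Crs − 1/CL.
1/Ccw = 1/29.1 − 1/43 = 0.01111.
Ccw = 90.009 mL/cmH2O.

90.0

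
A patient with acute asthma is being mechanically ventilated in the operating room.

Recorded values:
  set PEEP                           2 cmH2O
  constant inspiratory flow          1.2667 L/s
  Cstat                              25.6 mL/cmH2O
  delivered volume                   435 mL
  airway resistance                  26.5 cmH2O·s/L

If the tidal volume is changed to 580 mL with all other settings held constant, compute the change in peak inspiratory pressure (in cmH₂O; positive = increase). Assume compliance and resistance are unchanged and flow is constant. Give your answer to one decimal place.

PIP = Vt/C + R·V̇ + PEEP (constant-flow equation of motion).
Only the elastic term changes: ΔPIP = ΔVt / C = (580 − 435) / 25.6 = 5.664 cmH2O.

5.7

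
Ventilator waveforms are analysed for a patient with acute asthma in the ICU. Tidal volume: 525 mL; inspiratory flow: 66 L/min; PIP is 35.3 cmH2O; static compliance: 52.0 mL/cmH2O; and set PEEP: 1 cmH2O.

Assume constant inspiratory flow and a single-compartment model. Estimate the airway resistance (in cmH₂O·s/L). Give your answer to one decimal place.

22.0

Flow: 66 L/min ÷ 60 = 1.1 L/s.
Equation of motion (constant flow): PIP = Vt/C + R·V̇ + PEEP.
R·V̇ = PIP − Vt/C − PEEP = 35.3 − 525/52.0 − 1 = 35.3 − 10.096 − 1 = 24.204 cmH2O.
R = 24.204 / 1.1 = 22.004 cmH2O·s/L.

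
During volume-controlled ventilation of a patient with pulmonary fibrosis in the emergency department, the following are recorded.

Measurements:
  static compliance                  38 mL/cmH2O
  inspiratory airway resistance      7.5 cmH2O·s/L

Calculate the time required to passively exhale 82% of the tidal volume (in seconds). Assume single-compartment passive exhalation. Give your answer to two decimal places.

τ = R × C = 7.5 × 38 mL/cmH2O = 7.5 × 0.038 L/cmH2O = 0.285 s.
Exhaled fraction f = 1 − e^(−t/τ) → t = −τ·ln(1 − f) = −0.285·ln(0.18) = 0.4887 s.

0.49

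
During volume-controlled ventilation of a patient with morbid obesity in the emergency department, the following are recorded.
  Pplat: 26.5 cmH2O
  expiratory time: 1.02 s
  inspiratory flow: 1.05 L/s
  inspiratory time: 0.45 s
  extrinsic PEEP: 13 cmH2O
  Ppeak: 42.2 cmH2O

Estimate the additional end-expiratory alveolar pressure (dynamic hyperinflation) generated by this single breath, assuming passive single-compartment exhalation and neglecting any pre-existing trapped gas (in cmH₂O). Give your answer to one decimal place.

1.9

Vt = flow × Ti = 1.05 L/s × 0.45 s × 1000 mL/L = 472.5 mL.
R = (PIP − Pplat)/V̇ = (42.2 − 26.5) / 1.05 = 15.7/1.05 = 14.952 cmH2O·s/L.
C = Vt/(Pplat − PEEP) = 472.5 / (26.5 − 13) = 472.5/13.5 = 35.0 mL/cmH2O.
τ = R × C = 14.952 × 0.035 L/cmH2O = 0.5233 s.
Fraction remaining = e^(−Te/τ) = e^(−1.02/0.5233) = 0.1424; trapped volume = 472.5 × 0.1424 = 67.284 mL.
Additional alveolar pressure from trapping ≈ V_trapped / C = 67.284 / 35.0 = 1.922 cmH2O.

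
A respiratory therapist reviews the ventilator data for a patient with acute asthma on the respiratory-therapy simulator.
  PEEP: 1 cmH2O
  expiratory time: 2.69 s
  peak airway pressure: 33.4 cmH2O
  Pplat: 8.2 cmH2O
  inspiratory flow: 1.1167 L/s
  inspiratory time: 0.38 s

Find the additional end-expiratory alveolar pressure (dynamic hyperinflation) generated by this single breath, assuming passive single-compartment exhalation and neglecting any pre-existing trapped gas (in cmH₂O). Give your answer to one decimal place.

Vt = flow × Ti = 1.1167 L/s × 0.38 s × 1000 mL/L = 424.35 mL.
R = (PIP − Pplat)/V̇ = (33.4 − 8.2) / 1.1167 = 25.2/1.1167 = 22.566 cmH2O·s/L.
C = Vt/(Pplat − PEEP) = 424.35 / (8.2 − 1) = 424.35/7.2 = 58.938 mL/cmH2O.
τ = R × C = 22.566 × 0.05894 L/cmH2O = 1.33 s.
Fraction remaining = e^(−Te/τ) = e^(−2.69/1.33) = 0.1323; trapped volume = 424.35 × 0.1323 = 56.142 mL.
Additional alveolar pressure from trapping ≈ V_trapped / C = 56.142 / 58.938 = 0.9526 cmH2O.

1.0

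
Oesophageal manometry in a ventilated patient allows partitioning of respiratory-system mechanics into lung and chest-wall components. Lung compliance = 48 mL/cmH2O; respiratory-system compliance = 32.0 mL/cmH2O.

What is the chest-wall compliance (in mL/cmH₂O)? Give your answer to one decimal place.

1/Ccw = 1/Crs − 1/CL.
1/Ccw = 1/32.0 − 1/48 = 0.01042.
Ccw = 95.969 mL/cmH2O.

96.0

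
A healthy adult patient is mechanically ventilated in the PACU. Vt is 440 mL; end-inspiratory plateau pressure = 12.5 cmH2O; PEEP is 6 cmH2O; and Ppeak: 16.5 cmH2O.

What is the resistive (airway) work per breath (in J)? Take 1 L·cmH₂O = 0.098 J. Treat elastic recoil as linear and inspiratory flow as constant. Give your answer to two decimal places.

0.17

With constant inspiratory flow the resistive pressure is constant at PIP − Pplat = 16.5 − 12.5 = 4.0 cmH2O, so resistive work = 4.0 × 0.440 = 1.76 L·cmH2O.
× 0.098 J/(L·cmH2O) → 0.1725 J.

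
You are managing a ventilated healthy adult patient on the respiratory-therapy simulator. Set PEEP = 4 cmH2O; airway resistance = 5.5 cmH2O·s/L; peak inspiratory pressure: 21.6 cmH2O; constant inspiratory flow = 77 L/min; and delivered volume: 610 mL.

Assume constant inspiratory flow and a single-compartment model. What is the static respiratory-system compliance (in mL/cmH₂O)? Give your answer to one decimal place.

57.9

Flow: 77 L/min ÷ 60 = 1.2833 L/s.
Equation of motion (constant flow): PIP = Vt/C + R·V̇ + PEEP.
Vt/C = PIP − R·V̇ − PEEP = 21.6 − 5.5×1.2833 − 4 = 21.6 − 7.058 − 4 = 10.542 cmH2O.
C = Vt / 10.542 = 610 / 10.542 = 57.864 mL/cmH2O.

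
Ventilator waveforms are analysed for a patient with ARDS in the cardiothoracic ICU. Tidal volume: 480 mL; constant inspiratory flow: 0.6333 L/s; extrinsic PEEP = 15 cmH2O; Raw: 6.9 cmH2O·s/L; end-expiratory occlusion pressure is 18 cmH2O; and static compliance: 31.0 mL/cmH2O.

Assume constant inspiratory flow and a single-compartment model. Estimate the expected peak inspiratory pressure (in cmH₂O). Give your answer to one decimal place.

37.9

Total PEEP = 18 cmH2O (set 15 + intrinsic 3); this is the baseline alveolar pressure.
Equation of motion (constant flow): PIP = Vt/C + R·V̇ + PEEP.
PIP = 480/31.0 + 6.9×0.6333 + 18 = 15.484 + 4.37 + 18 = 37.854 cmH2O.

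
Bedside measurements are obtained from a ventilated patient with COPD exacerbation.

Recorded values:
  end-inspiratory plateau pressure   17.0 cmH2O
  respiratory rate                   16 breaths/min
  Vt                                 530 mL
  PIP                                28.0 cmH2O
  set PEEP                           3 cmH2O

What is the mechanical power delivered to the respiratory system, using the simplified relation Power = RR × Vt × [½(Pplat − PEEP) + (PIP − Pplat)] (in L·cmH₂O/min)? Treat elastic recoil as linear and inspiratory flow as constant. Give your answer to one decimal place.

152.6

Per-breath work = Vt × [½(Pplat−PEEP) + (PIP−Pplat)] = 0.530 × [0.5×14.0 + 11.0] = 0.530 × 18.0 = 9.54 L·cmH2O.
Power = 16 × 9.54 = 152.64 L·cmH2O/min.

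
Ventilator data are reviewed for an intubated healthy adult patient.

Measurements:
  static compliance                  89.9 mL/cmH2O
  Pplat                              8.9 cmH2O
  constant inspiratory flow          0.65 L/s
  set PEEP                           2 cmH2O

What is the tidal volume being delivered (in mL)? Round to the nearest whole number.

620

Vt = Cstat × (Pplat − PEEP) = 89.9 × (8.9 − 2) = 89.9 × 6.9 = 620.31 mL.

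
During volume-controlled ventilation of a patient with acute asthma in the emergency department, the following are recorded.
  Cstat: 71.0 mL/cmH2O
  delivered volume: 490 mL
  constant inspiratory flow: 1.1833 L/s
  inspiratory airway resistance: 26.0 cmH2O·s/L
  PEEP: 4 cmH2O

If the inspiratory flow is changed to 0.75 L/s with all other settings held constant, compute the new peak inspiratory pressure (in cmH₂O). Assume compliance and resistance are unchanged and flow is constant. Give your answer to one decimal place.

30.4

PIP = Vt/C + R·V̇ + PEEP (constant-flow equation of motion).
Only the resistive term changes: ΔPIP = R × ΔV̇ = 26.0 × (0.75 − 1.1833) = 26.0 × -0.4333 = -11.266 cmH2O.
Original PIP = 490/71.0 + 26.0×1.1833 + 4 = 41.667 cmH2O; new PIP = 41.667 + (-11.266) = 30.401 cmH2O.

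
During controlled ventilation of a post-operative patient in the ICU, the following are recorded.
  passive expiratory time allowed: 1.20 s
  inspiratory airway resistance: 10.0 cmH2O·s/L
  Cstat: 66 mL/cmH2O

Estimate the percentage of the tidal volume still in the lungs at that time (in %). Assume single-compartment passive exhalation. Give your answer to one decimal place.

16.2

τ = R × C = 10.0 × 66 mL/cmH2O = 10.0 × 0.066 L/cmH2O = 0.66 s.
Passive exhalation: V(t)/V₀ = e^(−t/τ) = e^(−1.20/0.66) = 0.1623.
Fraction remaining = 0.1623 → 16.23%.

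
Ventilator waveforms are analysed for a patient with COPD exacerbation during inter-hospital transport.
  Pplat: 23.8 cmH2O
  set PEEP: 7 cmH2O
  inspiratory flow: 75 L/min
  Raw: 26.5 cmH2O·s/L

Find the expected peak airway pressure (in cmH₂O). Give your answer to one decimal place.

Flow: 75 L/min ÷ 60 = 1.25 L/s.
PIP = Pplat + Raw × flow = 23.8 + 26.5 × 1.25 = 23.8 + 33.125 = 56.925 cmH2O.

56.9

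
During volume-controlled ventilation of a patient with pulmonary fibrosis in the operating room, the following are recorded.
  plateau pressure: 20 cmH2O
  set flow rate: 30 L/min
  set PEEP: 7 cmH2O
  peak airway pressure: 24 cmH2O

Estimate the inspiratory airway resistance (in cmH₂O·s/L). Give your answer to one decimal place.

8.0

Flow: 30 L/min ÷ 60 = 0.5 L/s.
Raw = (PIP − Pplat) / flow = (24 − 20) / 0.5 = 4.0 / 0.5 = 8.0 cmH2O·s/L.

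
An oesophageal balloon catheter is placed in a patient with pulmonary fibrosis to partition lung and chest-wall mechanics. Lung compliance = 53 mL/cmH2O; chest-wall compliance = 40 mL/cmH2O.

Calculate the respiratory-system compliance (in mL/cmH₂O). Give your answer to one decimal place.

22.8

Lung and chest wall are elastances in series: 1/Crs = 1/CL + 1/Ccw.
1/Crs = 1/53 + 1/40 = 0.04387.
Crs = 22.795 mL/cmH2O.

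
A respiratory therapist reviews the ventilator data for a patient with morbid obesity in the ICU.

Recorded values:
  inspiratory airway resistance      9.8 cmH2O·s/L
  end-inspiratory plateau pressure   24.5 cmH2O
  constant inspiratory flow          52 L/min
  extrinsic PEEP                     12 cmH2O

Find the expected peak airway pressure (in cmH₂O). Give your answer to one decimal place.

33.0

Flow: 52 L/min ÷ 60 = 0.8667 L/s.
PIP = Pplat + Raw × flow = 24.5 + 9.8 × 0.8667 = 24.5 + 8.494 = 32.994 cmH2O.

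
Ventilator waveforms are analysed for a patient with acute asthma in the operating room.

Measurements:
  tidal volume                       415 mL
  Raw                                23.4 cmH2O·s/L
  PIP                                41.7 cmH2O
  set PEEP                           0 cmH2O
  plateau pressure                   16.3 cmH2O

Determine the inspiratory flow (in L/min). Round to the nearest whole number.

flow = (PIP − Pplat) / Raw = (41.7 − 16.3) / 23.4 = 1.085 L/s × 60 = 65.1 L/min.

65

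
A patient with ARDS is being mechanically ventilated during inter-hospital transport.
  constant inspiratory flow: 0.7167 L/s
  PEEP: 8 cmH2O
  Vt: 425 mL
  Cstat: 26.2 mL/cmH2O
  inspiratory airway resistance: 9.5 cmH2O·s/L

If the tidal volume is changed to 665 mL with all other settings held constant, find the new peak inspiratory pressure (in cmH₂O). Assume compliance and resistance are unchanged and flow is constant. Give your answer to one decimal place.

40.2

PIP = Vt/C + R·V̇ + PEEP (constant-flow equation of motion).
Only the elastic term changes: ΔPIP = ΔVt / C = (665 − 425) / 26.2 = 9.16 cmH2O.
Original PIP = 425/26.2 + 9.5×0.7167 + 8 = 31.03 cmH2O; new PIP = 31.03 + (9.16) = 40.19 cmH2O.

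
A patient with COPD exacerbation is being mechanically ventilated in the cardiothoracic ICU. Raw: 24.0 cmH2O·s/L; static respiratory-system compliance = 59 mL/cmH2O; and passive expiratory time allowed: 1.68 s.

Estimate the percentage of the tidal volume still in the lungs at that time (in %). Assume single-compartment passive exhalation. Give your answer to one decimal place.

τ = R × C = 24.0 × 59 mL/cmH2O = 24.0 × 0.059 L/cmH2O = 1.416 s.
Passive exhalation: V(t)/V₀ = e^(−t/τ) = e^(−1.68/1.416) = 0.3053.
Fraction remaining = 0.3053 → 30.53%.

30.5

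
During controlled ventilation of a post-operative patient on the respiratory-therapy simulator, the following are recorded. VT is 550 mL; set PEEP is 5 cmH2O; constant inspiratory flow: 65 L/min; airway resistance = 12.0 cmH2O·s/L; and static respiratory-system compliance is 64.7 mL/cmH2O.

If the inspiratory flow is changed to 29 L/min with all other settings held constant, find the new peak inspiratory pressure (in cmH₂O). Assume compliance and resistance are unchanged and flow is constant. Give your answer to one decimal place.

Flow: 65 L/min ÷ 60 = 1.0833 L/s.
New flow: 29 L/min ÷ 60 = 0.4833 L/s.
PIP = Vt/C + R·V̇ + PEEP (constant-flow equation of motion).
Only the resistive term changes: ΔPIP = R × ΔV̇ = 12.0 × (0.4833 − 1.0833) = 12.0 × -0.6 = -7.2 cmH2O.
Original PIP = 550/64.7 + 12.0×1.0833 + 5 = 26.5 cmH2O; new PIP = 26.5 + (-7.2) = 19.3 cmH2O.

19.3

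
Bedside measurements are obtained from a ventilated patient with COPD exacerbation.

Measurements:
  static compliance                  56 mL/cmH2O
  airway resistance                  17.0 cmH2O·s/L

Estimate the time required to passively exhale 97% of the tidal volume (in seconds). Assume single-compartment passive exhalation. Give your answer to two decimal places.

3.34

τ = R × C = 17.0 × 56 mL/cmH2O = 17.0 × 0.056 L/cmH2O = 0.952 s.
Exhaled fraction f = 1 − e^(−t/τ) → t = −τ·ln(1 − f) = −0.952·ln(0.03) = 3.338 s.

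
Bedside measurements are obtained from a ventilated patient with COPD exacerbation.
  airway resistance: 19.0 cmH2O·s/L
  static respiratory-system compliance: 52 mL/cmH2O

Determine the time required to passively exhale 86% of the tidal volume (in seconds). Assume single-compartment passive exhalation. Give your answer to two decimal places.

τ = R × C = 19.0 × 52 mL/cmH2O = 19.0 × 0.052 L/cmH2O = 0.988 s.
Exhaled fraction f = 1 − e^(−t/τ) → t = −τ·ln(1 − f) = −0.988·ln(0.14) = 1.943 s.

1.94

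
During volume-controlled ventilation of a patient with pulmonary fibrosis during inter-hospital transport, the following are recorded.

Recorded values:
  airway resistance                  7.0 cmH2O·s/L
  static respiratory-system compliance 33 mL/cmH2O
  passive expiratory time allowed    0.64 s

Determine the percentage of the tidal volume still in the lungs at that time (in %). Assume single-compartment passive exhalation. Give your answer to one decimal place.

τ = R × C = 7.0 × 33 mL/cmH2O = 7.0 × 0.033 L/cmH2O = 0.231 s.
Passive exhalation: V(t)/V₀ = e^(−t/τ) = e^(−0.64/0.231) = 0.06263.
Fraction remaining = 0.06263 → 6.263%.

6.3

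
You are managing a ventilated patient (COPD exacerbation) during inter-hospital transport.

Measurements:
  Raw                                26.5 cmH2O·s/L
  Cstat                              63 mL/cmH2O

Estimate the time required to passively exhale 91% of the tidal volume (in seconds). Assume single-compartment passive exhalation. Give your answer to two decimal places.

4.02

τ = R × C = 26.5 × 63 mL/cmH2O = 26.5 × 0.063 L/cmH2O = 1.67 s.
Exhaled fraction f = 1 − e^(−t/τ) → t = −τ·ln(1 − f) = −1.67·ln(0.09) = 4.021 s.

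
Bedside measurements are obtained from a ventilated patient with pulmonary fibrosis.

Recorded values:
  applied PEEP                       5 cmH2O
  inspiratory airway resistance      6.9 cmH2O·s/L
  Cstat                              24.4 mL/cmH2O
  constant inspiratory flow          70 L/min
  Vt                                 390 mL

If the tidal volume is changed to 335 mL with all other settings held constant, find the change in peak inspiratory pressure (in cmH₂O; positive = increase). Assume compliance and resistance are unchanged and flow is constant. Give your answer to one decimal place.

PIP = Vt/C + R·V̇ + PEEP (constant-flow equation of motion).
Only the elastic term changes: ΔPIP = ΔVt / C = (335 − 390) / 24.4 = -2.254 cmH2O.

-2.3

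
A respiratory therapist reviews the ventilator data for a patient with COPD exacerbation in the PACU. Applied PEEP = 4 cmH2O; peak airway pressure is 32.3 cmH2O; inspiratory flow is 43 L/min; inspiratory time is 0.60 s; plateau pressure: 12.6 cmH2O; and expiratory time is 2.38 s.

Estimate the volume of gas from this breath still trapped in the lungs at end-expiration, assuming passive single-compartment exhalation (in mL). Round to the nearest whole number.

76

Flow: 43 L/min ÷ 60 = 0.7167 L/s.
Vt = flow × Ti = 0.7167 L/s × 0.60 s × 1000 mL/L = 430.02 mL.
R = (PIP − Pplat)/V̇ = (32.3 − 12.6) / 0.7167 = 19.7/0.7167 = 27.487 cmH2O·s/L.
C = Vt/(Pplat − PEEP) = 430.02 / (12.6 − 4) = 430.02/8.6 = 50.002 mL/cmH2O.
τ = R × C = 27.487 × 0.05 L/cmH2O = 1.374 s.
Fraction remaining = e^(−Te/τ) = e^(−2.38/1.374) = 0.1769.
Trapped volume = 430.02 × 0.1769 = 76.071 mL.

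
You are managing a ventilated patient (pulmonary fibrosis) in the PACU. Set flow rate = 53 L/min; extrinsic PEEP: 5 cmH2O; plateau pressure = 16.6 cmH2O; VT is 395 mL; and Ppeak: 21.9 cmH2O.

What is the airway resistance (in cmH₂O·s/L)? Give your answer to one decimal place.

6.0

Flow: 53 L/min ÷ 60 = 0.8833 L/s.
Raw = (PIP − Pplat) / flow = (21.9 − 16.6) / 0.8833 = 5.3 / 0.8833 = 6.0 cmH2O·s/L.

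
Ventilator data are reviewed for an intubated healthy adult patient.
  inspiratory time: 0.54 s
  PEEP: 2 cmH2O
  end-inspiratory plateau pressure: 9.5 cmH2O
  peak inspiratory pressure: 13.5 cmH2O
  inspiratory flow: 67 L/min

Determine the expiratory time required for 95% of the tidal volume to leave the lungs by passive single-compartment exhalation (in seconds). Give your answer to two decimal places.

Flow: 67 L/min ÷ 60 = 1.1167 L/s.
Vt = flow × Ti = 1.1167 L/s × 0.54 s × 1000 mL/L = 603.02 mL.
R = (PIP − Pplat)/V̇ = (13.5 − 9.5) / 1.1167 = 4.0/1.1167 = 3.582 cmH2O·s/L.
C = Vt/(Pplat − PEEP) = 603.02 / (9.5 − 2) = 603.02/7.5 = 80.403 mL/cmH2O.
τ = R × C = 3.582 × 0.0804 L/cmH2O = 0.288 s.
t = −τ·ln(1 − 0.95) = −0.288·ln(0.05) = 0.8628 s.

0.86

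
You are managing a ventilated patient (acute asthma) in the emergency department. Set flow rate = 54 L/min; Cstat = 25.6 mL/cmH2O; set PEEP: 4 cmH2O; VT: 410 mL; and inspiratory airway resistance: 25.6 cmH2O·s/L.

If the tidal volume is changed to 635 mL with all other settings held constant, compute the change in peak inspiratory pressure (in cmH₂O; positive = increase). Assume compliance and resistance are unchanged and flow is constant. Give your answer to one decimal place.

PIP = Vt/C + R·V̇ + PEEP (constant-flow equation of motion).
Only the elastic term changes: ΔPIP = ΔVt / C = (635 − 410) / 25.6 = 8.789 cmH2O.

8.8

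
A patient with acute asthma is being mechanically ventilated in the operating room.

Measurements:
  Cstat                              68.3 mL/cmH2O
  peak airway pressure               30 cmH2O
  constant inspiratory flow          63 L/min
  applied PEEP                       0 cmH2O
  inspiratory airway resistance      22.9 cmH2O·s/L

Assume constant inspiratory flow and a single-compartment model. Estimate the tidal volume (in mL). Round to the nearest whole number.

Flow: 63 L/min ÷ 60 = 1.05 L/s.
Equation of motion (constant flow): PIP = Vt/C + R·V̇ + PEEP.
Vt/C = PIP − R·V̇ − PEEP = 30 − 24.045 − 0 = 5.955 cmH2O.
Vt = C × 5.955 = 68.3 × 5.955 = 406.73 mL.

407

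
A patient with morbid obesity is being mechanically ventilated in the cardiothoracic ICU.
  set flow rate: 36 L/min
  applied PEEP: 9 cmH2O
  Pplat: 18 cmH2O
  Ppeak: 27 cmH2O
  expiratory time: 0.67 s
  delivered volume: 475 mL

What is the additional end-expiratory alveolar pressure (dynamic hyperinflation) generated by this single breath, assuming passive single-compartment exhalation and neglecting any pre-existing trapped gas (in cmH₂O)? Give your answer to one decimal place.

Flow: 36 L/min ÷ 60 = 0.6 L/s.
R = (PIP − Pplat)/V̇ = (27 − 18) / 0.6 = 9.0/0.6 = 15.0 cmH2O·s/L.
C = Vt/(Pplat − PEEP) = 475.0 / (18 − 9) = 475.0/9.0 = 52.778 mL/cmH2O.
τ = R × C = 15.0 × 0.05278 L/cmH2O = 0.7917 s.
Fraction remaining = e^(−Te/τ) = e^(−0.67/0.7917) = 0.429; trapped volume = 475.0 × 0.429 = 203.78 mL.
Additional alveolar pressure from trapping ≈ V_trapped / C = 203.78 / 52.778 = 3.861 cmH2O.

3.9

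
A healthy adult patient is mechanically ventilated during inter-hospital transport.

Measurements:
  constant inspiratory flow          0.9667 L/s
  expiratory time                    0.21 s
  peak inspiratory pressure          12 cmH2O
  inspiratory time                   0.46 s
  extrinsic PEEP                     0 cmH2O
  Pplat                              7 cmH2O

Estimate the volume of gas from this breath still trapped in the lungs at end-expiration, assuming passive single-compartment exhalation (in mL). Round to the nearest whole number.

235

Vt = flow × Ti = 0.9667 L/s × 0.46 s × 1000 mL/L = 444.68 mL.
R = (PIP − Pplat)/V̇ = (12 − 7) / 0.9667 = 5.0/0.9667 = 5.172 cmH2O·s/L.
C = Vt/(Pplat − PEEP) = 444.68 / (7 − 0) = 444.68/7.0 = 63.526 mL/cmH2O.
τ = R × C = 5.172 × 0.06353 L/cmH2O = 0.3286 s.
Fraction remaining = e^(−Te/τ) = e^(−0.21/0.3286) = 0.5278.
Trapped volume = 444.68 × 0.5278 = 234.7 mL.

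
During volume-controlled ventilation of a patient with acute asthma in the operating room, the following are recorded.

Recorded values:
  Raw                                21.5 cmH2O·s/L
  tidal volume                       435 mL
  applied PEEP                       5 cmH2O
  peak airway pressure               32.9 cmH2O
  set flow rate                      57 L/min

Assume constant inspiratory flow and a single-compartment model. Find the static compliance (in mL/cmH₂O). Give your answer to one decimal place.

Flow: 57 L/min ÷ 60 = 0.95 L/s.
Equation of motion (constant flow): PIP = Vt/C + R·V̇ + PEEP.
Vt/C = PIP − R·V̇ − PEEP = 32.9 − 21.5×0.95 − 5 = 32.9 − 20.425 − 5 = 7.475 cmH2O.
C = Vt / 7.475 = 435 / 7.475 = 58.194 mL/cmH2O.

58.2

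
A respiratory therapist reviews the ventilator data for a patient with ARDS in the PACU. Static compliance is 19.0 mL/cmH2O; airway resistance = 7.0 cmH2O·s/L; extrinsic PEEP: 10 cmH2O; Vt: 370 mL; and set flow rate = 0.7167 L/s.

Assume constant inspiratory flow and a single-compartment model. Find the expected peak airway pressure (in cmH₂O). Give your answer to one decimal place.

Equation of motion (constant flow): PIP = Vt/C + R·V̇ + PEEP.
PIP = 370/19.0 + 7.0×0.7167 + 10 = 19.474 + 5.017 + 10 = 34.491 cmH2O.

34.5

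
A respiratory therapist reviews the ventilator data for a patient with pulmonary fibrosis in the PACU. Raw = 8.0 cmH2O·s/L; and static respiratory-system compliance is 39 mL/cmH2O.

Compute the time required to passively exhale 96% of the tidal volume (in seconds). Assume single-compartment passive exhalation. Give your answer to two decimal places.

1.00

τ = R × C = 8.0 × 39 mL/cmH2O = 8.0 × 0.039 L/cmH2O = 0.312 s.
Exhaled fraction f = 1 − e^(−t/τ) → t = −τ·ln(1 − f) = −0.312·ln(0.04) = 1.004 s.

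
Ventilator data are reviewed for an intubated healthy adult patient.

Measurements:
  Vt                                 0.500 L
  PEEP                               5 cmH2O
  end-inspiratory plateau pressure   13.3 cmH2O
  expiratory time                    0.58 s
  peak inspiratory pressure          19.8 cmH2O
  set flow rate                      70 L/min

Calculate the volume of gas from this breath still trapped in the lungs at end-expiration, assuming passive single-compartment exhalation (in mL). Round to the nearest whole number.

Flow: 70 L/min ÷ 60 = 1.1667 L/s.
R = (PIP − Pplat)/V̇ = (19.8 − 13.3) / 1.1667 = 6.5/1.1667 = 5.571 cmH2O·s/L.
C = Vt/(Pplat − PEEP) = 500.0 / (13.3 − 5) = 500.0/8.3 = 60.241 mL/cmH2O.
τ = R × C = 5.571 × 0.06024 L/cmH2O = 0.3356 s.
Fraction remaining = e^(−Te/τ) = e^(−0.58/0.3356) = 0.1776.
Trapped volume = 500.0 × 0.1776 = 88.8 mL.

89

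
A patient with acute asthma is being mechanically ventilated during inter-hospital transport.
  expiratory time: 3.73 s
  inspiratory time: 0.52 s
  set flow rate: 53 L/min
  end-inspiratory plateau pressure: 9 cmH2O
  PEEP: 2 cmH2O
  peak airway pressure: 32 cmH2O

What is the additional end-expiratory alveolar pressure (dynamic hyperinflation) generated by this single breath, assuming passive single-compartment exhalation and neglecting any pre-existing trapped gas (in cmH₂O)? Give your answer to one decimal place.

0.8

Flow: 53 L/min ÷ 60 = 0.8833 L/s.
Vt = flow × Ti = 0.8833 L/s × 0.52 s × 1000 mL/L = 459.32 mL.
R = (PIP − Pplat)/V̇ = (32 − 9) / 0.8833 = 23.0/0.8833 = 26.039 cmH2O·s/L.
C = Vt/(Pplat − PEEP) = 459.32 / (9 − 2) = 459.32/7.0 = 65.617 mL/cmH2O.
τ = R × C = 26.039 × 0.06562 L/cmH2O = 1.709 s.
Fraction remaining = e^(−Te/τ) = e^(−3.73/1.709) = 0.1128; trapped volume = 459.32 × 0.1128 = 51.811 mL.
Additional alveolar pressure from trapping ≈ V_trapped / C = 51.811 / 65.617 = 0.7896 cmH2O.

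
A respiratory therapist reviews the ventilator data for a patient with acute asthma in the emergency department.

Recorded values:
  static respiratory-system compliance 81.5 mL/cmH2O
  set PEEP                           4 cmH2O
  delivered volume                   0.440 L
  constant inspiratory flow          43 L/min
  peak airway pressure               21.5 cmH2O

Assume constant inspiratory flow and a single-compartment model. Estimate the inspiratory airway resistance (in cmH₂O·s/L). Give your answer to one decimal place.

Flow: 43 L/min ÷ 60 = 0.7167 L/s.
Equation of motion (constant flow): PIP = Vt/C + R·V̇ + PEEP.
R·V̇ = PIP − Vt/C − PEEP = 21.5 − 440/81.5 − 4 = 21.5 − 5.399 − 4 = 12.101 cmH2O.
R = 12.101 / 0.7167 = 16.884 cmH2O·s/L.

16.9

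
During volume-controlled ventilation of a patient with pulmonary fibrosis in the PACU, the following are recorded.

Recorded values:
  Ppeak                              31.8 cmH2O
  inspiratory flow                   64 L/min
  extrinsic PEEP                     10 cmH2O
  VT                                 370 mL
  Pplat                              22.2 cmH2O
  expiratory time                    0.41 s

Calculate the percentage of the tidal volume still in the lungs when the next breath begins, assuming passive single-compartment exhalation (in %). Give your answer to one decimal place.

22.3

Flow: 64 L/min ÷ 60 = 1.0667 L/s.
R = (PIP − Pplat)/V̇ = (31.8 − 22.2) / 1.0667 = 9.6/1.0667 = 9.0 cmH2O·s/L.
C = Vt/(Pplat − PEEP) = 370.0 / (22.2 − 10) = 370.0/12.2 = 30.328 mL/cmH2O.
τ = R × C = 9.0 × 0.03033 L/cmH2O = 0.273 s.
Fraction remaining at end-expiration = e^(−Te/τ) = e^(−0.41/0.273) = 0.2227 → 22.27%.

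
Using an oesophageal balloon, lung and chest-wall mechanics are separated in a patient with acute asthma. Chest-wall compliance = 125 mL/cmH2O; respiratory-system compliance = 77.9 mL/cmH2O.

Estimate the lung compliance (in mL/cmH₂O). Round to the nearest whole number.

207

1/CL = 1/Crs − 1/Ccw.
1/CL = 1/77.9 − 1/125 = 0.004837.
CL = 206.74 mL/cmH2O.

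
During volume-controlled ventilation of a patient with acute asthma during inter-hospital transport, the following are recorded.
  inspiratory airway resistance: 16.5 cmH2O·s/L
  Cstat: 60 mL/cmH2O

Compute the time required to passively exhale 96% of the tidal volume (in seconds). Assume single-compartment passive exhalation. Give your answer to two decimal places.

3.19

τ = R × C = 16.5 × 60 mL/cmH2O = 16.5 × 0.060 L/cmH2O = 0.99 s.
Exhaled fraction f = 1 − e^(−t/τ) → t = −τ·ln(1 − f) = −0.99·ln(0.04) = 3.187 s.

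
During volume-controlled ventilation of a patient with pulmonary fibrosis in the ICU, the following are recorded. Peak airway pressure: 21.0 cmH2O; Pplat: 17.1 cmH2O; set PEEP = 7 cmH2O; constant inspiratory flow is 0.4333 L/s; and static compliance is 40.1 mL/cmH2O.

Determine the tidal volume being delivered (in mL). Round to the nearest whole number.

Vt = Cstat × (Pplat − PEEP) = 40.1 × (17.1 − 7) = 40.1 × 10.1 = 405.01 mL.

405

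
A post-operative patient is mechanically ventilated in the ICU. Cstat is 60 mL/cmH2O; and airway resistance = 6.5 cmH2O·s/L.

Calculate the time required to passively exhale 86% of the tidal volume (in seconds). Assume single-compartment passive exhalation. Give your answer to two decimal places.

τ = R × C = 6.5 × 60 mL/cmH2O = 6.5 × 0.060 L/cmH2O = 0.39 s.
Exhaled fraction f = 1 − e^(−t/τ) → t = −τ·ln(1 − f) = −0.39·ln(0.14) = 0.7668 s.

0.77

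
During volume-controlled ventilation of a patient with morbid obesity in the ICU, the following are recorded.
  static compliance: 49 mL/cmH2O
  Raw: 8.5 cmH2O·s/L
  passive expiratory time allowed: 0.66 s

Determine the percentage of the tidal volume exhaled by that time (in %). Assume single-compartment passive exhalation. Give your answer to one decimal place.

τ = R × C = 8.5 × 49 mL/cmH2O = 8.5 × 0.049 L/cmH2O = 0.4165 s.
Passive exhalation: V(t)/V₀ = e^(−t/τ) = e^(−0.66/0.4165) = 0.205.
Fraction exhaled = 1 − 0.205 = 0.795 → 79.5%.

79.5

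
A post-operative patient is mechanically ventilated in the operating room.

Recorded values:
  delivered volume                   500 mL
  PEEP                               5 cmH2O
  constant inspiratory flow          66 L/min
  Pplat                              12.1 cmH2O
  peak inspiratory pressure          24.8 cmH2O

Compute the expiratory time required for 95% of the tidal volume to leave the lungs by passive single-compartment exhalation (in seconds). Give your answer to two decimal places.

Flow: 66 L/min ÷ 60 = 1.1 L/s.
R = (PIP − Pplat)/V̇ = (24.8 − 12.1) / 1.1 = 12.7/1.1 = 11.545 cmH2O·s/L.
C = Vt/(Pplat − PEEP) = 500.0 / (12.1 − 5) = 500.0/7.1 = 70.423 mL/cmH2O.
τ = R × C = 11.545 × 0.07042 L/cmH2O = 0.813 s.
t = −τ·ln(1 − 0.95) = −0.813·ln(0.05) = 2.436 s.

2.44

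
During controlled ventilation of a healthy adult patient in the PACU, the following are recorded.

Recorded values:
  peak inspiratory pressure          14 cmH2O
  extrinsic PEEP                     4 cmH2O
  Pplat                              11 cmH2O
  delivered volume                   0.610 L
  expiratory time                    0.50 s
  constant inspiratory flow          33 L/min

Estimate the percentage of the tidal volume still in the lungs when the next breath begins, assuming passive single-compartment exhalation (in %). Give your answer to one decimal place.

34.9

Flow: 33 L/min ÷ 60 = 0.55 L/s.
R = (PIP − Pplat)/V̇ = (14 − 11) / 0.55 = 3.0/0.55 = 5.455 cmH2O·s/L.
C = Vt/(Pplat − PEEP) = 610.0 / (11 − 4) = 610.0/7.0 = 87.143 mL/cmH2O.
τ = R × C = 5.455 × 0.08714 L/cmH2O = 0.4753 s.
Fraction remaining at end-expiration = e^(−Te/τ) = e^(−0.50/0.4753) = 0.3493 → 34.93%.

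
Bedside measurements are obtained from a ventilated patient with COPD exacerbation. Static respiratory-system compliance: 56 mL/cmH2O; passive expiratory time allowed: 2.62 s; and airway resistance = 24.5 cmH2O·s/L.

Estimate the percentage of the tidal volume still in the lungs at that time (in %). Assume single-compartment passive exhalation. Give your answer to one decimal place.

14.8

τ = R × C = 24.5 × 56 mL/cmH2O = 24.5 × 0.056 L/cmH2O = 1.372 s.
Passive exhalation: V(t)/V₀ = e^(−t/τ) = e^(−2.62/1.372) = 0.1481.
Fraction remaining = 0.1481 → 14.81%.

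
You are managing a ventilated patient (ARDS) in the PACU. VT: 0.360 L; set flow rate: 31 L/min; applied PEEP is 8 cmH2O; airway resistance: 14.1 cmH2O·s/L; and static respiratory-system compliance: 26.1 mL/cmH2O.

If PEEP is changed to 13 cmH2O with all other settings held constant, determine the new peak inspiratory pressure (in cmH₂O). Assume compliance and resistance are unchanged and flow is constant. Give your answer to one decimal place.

34.1

Flow: 31 L/min ÷ 60 = 0.5167 L/s.
PIP = Vt/C + R·V̇ + PEEP (constant-flow equation of motion).
Only the baseline term changes: ΔPIP = ΔPEEP = 13 − 8 = 5.0 cmH2O.
Original PIP = 360/26.1 + 14.1×0.5167 + 8 = 29.079 cmH2O; new PIP = 29.079 + (5.0) = 34.079 cmH2O.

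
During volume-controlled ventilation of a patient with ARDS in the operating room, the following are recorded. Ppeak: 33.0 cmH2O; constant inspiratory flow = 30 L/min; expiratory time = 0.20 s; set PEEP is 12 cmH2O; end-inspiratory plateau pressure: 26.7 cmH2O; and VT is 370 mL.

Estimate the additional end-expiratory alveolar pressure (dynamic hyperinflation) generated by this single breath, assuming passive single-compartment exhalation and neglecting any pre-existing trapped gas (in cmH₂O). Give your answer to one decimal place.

Flow: 30 L/min ÷ 60 = 0.5 L/s.
R = (PIP − Pplat)/V̇ = (33.0 − 26.7) / 0.5 = 6.3/0.5 = 12.6 cmH2O·s/L.
C = Vt/(Pplat − PEEP) = 370.0 / (26.7 − 12) = 370.0/14.7 = 25.17 mL/cmH2O.
τ = R × C = 12.6 × 0.02517 L/cmH2O = 0.3171 s.
Fraction remaining = e^(−Te/τ) = e^(−0.20/0.3171) = 0.5322; trapped volume = 370.0 × 0.5322 = 196.91 mL.
Additional alveolar pressure from trapping ≈ V_trapped / C = 196.91 / 25.17 = 7.823 cmH2O.

7.8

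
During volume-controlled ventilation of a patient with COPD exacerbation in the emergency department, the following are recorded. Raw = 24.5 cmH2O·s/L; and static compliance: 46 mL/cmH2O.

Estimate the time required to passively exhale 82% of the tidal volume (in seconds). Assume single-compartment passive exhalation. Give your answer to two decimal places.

τ = R × C = 24.5 × 46 mL/cmH2O = 24.5 × 0.046 L/cmH2O = 1.127 s.
Exhaled fraction f = 1 − e^(−t/τ) → t = −τ·ln(1 − f) = −1.127·ln(0.18) = 1.933 s.

1.93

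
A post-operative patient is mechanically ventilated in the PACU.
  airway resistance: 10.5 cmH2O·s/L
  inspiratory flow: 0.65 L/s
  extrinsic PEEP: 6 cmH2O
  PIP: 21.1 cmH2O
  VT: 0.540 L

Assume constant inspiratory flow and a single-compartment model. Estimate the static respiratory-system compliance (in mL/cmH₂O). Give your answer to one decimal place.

65.3

Equation of motion (constant flow): PIP = Vt/C + R·V̇ + PEEP.
Vt/C = PIP − R·V̇ − PEEP = 21.1 − 10.5×0.65 − 6 = 21.1 − 6.825 − 6 = 8.275 cmH2O.
C = Vt / 8.275 = 540 / 8.275 = 65.257 mL/cmH2O.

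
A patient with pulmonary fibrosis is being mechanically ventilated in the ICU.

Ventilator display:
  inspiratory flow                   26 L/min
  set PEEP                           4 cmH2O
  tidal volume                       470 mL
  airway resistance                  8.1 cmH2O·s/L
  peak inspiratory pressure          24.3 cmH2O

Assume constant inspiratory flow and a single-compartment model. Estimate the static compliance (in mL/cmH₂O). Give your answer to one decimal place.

28.0

Flow: 26 L/min ÷ 60 = 0.4333 L/s.
Equation of motion (constant flow): PIP = Vt/C + R·V̇ + PEEP.
Vt/C = PIP − R·V̇ − PEEP = 24.3 − 8.1×0.4333 − 4 = 24.3 − 3.51 − 4 = 16.79 cmH2O.
C = Vt / 16.79 = 470 / 16.79 = 27.993 mL/cmH2O.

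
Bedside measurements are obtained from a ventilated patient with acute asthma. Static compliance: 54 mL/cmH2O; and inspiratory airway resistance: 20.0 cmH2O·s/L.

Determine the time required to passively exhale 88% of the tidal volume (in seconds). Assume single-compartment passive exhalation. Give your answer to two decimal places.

2.29

τ = R × C = 20.0 × 54 mL/cmH2O = 20.0 × 0.054 L/cmH2O = 1.08 s.
Exhaled fraction f = 1 − e^(−t/τ) → t = −τ·ln(1 − f) = −1.08·ln(0.12) = 2.29 s.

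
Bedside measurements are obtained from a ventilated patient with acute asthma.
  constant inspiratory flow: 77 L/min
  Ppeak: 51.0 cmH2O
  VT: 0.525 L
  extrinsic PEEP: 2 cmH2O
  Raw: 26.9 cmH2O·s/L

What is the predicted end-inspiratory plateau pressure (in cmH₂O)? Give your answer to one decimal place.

Flow: 77 L/min ÷ 60 = 1.2833 L/s.
Pplat = PIP − Raw × flow = 51.0 − 26.9 × 1.2833 = 51.0 − 34.521 = 16.479 cmH2O.

16.5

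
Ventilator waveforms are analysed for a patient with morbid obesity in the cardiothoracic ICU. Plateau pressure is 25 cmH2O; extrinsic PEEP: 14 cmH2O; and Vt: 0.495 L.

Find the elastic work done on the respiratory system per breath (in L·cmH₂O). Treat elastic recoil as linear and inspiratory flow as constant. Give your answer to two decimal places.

2.72

Elastic work ≈ ½ × (Pplat − PEEP) × Vt = 0.5 × (25 − 14) × 0.495 L = 0.5 × 11.0 × 0.495 = 2.723 L·cmH2O.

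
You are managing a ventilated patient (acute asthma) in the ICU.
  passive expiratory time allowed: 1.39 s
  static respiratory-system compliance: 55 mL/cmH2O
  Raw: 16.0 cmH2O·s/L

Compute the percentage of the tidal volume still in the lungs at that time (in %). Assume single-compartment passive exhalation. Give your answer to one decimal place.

20.6

τ = R × C = 16.0 × 55 mL/cmH2O = 16.0 × 0.055 L/cmH2O = 0.88 s.
Passive exhalation: V(t)/V₀ = e^(−t/τ) = e^(−1.39/0.88) = 0.2061.
Fraction remaining = 0.2061 → 20.61%.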